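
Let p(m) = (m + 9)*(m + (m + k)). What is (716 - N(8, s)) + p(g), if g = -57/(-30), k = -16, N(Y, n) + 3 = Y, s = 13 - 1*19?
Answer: 28901/50 ≈ 578.02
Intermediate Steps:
s = -6 (s = 13 - 19 = -6)
N(Y, n) = -3 + Y
g = 19/10 (g = -57*(-1/30) = 19/10 ≈ 1.9000)
p(m) = (-16 + 2*m)*(9 + m) (p(m) = (m + 9)*(m + (m - 16)) = (9 + m)*(m + (-16 + m)) = (9 + m)*(-16 + 2*m) = (-16 + 2*m)*(9 + m))
(716 - N(8, s)) + p(g) = (716 - (-3 + 8)) + (-144 + 2*(19/10) + 2*(19/10)²) = (716 - 1*5) + (-144 + 19/5 + 2*(361/100)) = (716 - 5) + (-144 + 19/5 + 361/50) = 711 - 6649/50 = 28901/50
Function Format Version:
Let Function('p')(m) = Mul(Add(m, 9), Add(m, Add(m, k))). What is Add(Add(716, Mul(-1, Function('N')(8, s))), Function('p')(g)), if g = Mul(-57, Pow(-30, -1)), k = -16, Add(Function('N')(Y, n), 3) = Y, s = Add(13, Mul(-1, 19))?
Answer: Rational(28901, 50) ≈ 578.02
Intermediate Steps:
s = -6 (s = Add(13, -19) = -6)
Function('N')(Y, n) = Add(-3, Y)
g = Rational(19, 10) (g = Mul(-57, Rational(-1, 30)) = Rational(19, 10) ≈ 1.9000)
Function('p')(m) = Mul(Add(-16, Mul(2, m)), Add(9, m)) (Function('p')(m) = Mul(Add(m, 9), Add(m, Add(m, -16))) = Mul(Add(9, m), Add(m, Add(-16, m))) = Mul(Add(9, m), Add(-16, Mul(2, m))) = Mul(Add(-16, Mul(2, m)), Add(9, m)))
Add(Add(716, Mul(-1, Function('N')(8, s))), Function('p')(g)) = Add(Add(716, Mul(-1, Add(-3, 8))), Add(-144, Mul(2, Rational(19, 10)), Mul(2, Pow(Rational(19, 10), 2)))) = Add(Add(716, Mul(-1, 5)), Add(-144, Rational(19, 5), Mul(2, Rational(361, 100)))) = Add(Add(716, -5), Add(-144, Rational(19, 5), Rational(361, 50))) = Add(711, Rational(-6649, 50)) = Rational(28901, 50)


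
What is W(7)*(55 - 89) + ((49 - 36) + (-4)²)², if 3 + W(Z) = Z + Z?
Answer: 467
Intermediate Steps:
W(Z) = -3 + 2*Z (W(Z) = -3 + (Z + Z) = -3 + 2*Z)
W(7)*(55 - 89) + ((49 - 36) + (-4)²)² = (-3 + 2*7)*(55 - 89) + ((49 - 36) + (-4)²)² = (-3 + 14)*(-34) + (13 + 16)² = 11*(-34) + 29² = -374 + 841 = 467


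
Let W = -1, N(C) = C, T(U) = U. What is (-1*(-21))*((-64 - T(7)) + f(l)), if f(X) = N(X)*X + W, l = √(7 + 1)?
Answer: -1344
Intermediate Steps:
l = 2*√2 (l = √8 = 2*√2 ≈ 2.8284)
f(X) = -1 + X² (f(X) = X*X - 1 = X² - 1 = -1 + X²)
(-1*(-21))*((-64 - T(7)) + f(l)) = (-1*(-21))*((-64 - 1*7) + (-1 + (2*√2)²)) = 21*((-64 - 7) + (-1 + 8)) = 21*(-71 + 7) = 21*(-64) = -1344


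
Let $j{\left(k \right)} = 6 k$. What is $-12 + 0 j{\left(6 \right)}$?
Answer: $-12$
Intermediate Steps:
$-12 + 0 j{\left(6 \right)} = -12 + 0 \cdot 6 \cdot 6 = -12 + 0 \cdot 36 = -12 + 0 = -12$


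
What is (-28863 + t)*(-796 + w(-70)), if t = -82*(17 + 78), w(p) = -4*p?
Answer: 18912948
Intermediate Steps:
t = -7790 (t = -82*95 = -7790)
(-28863 + t)*(-796 + w(-70)) = (-28863 - 7790)*(-796 - 4*(-70)) = -36653*(-796 + 280) = -36653*(-516) = 18912948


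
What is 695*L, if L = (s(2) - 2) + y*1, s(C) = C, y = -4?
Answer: -2780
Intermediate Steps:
L = -4 (L = (2 - 2) - 4*1 = 0 - 4 = -4)
695*L = 695*(-4) = -2780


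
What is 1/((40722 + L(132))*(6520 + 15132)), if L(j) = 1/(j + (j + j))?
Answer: 99/87289567069 ≈ 1.1342e-9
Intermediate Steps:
L(j) = 1/(3*j) (L(j) = 1/(j + 2*j) = 1/(3*j))
1/((40722 + L(132))*(6520 + 15132)) = 1/((40722 + (⅓)/132)*(6520 + 15132)) = 1/((40722 + (⅓)*(1/132))*21652) = 1/((40722 + 1/396)*21652) = 1/((16125913/396)*21652) = 1/(87289567069/99) = 99/87289567069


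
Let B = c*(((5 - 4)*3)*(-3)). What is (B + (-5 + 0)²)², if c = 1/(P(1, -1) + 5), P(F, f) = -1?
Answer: 8281/16 ≈ 517.56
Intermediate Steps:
c = ¼ (c = 1/(-1 + 5) = 1/4 = ¼ ≈ 0.25000)
B = -9/4 (B = (((5 - 4)*3)*(-3))/4 = ((1*3)*(-3))/4 = (3*(-3))/4 = (¼)*(-9) = -9/4 ≈ -2.2500)
(B + (-5 + 0)²)² = (-9/4 + (-5 + 0)²)² = (-9/4 + (-5)²)² = (-9/4 + 25)² = (91/4)² = 8281/16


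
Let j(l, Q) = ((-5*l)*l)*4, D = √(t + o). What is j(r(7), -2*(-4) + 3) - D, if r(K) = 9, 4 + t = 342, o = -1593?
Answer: -1620 - I*√1255 ≈ -1620.0 - 35.426*I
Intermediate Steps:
t = 338 (t = -4 + 342 = 338)
D = I*√1255 (D = √(338 - 1593) = √(-1255) = I*√1255 ≈ 35.426*I)
j(l, Q) = -20*l² (j(l, Q) = -5*l²*4 = -20*l²)
j(r(7), -2*(-4) + 3) - D = -20*9² - I*√1255 = -20*81 - I*√1255 = -1620 - I*√1255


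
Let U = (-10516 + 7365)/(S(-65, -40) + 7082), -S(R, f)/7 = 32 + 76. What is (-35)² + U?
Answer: 7746199/6326 ≈ 1224.5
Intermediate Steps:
S(R, f) = -756 (S(R, f) = -7*(32 + 76) = -7*108 = -756)
U = -3151/6326 (U = (-10516 + 7365)/(-756 + 7082) = -3151/6326 ≈ -0.49810)
(-35)² + U = (-35)² - 3151/6326 = 1225 - 3151/6326 = 7746199/6326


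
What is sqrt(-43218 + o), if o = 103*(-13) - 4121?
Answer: I*sqrt(48678) ≈ 220.63*I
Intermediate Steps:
o = -5460 (o = -1339 - 4121 = -5460)
sqrt(-43218 + o) = sqrt(-43218 - 5460) = sqrt(-48678) = I*sqrt(48678)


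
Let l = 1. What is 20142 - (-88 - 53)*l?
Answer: 20283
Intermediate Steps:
20142 - (-88 - 53)*l = 20142 - (-88 - 53) = 20142 - (-141) = 20142 - 1*(-141) = 20142 + 141 = 20283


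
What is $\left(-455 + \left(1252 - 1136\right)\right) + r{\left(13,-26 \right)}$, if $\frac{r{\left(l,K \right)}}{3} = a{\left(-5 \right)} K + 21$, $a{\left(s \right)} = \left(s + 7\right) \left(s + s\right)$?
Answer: $1284$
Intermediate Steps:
$a{\left(s \right)} = 2 s \left(7 + s\right)$ ($a{\left(s \right)} = \left(7 + s\right) 2 s = 2 s \left(7 + s\right)$)
$r{\left(l,K \right)} = 63 - 60 K$ ($r{\left(l,K \right)} = 3 \left(2 \left(-5\right) \left(7 - 5\right) K + 21\right) = 3 \left(2 \left(-5\right) 2 K + 21\right) = 3 \left(- 20 K + 21\right) = 3 \left(21 - 20 K\right) = 63 - 60 K$)
$\left(-455 + \left(1252 - 1136\right)\right) + r{\left(13,-26 \right)} = \left(-455 + \left(1252 - 1136\right)\right) + \left(63 - -1560\right) = \left(-455 + \left(1252 - 1136\right)\right) + \left(63 + 1560\right) = \left(-455 + 116\right) + 1623 = -339 + 1623 = 1284$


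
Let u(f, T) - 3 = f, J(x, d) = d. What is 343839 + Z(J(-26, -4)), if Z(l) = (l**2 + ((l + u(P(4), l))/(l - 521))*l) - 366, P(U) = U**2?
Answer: 12022119/35 ≈ 3.4349e+5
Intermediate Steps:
u(f, T) = 3 + f
Z(l) = -366 + l**2 + l*(19 + l)/(-521 + l) (Z(l) = (l**2 + ((l + (3 + 4**2))/(l - 521))*l) - 366 = (l**2 + ((l + (3 + 16))/(-521 + l))*l) - 366 = (l**2 + ((l + 19)/(-521 + l))*l) - 366 = (l**2 + ((19 + l)/(-521 + l))*l) - 366 = (l**2 + l*(19 + l)/(-521 + l)) - 366 = -366 + l**2 + l*(19 + l)/(-521 + l))
343839 + Z(J(-26, -4)) = 343839 + (190686 + (-4)**3 - 520*(-4)**2 - 347*(-4))/(-521 - 4) = 343839 + (190686 - 64 - 520*16 + 1388)/(-525) = 343839 - (190686 - 64 - 8320 + 1388)/525 = 343839 - 1/525*183690 = 343839 - 12246/35 = 12022119/35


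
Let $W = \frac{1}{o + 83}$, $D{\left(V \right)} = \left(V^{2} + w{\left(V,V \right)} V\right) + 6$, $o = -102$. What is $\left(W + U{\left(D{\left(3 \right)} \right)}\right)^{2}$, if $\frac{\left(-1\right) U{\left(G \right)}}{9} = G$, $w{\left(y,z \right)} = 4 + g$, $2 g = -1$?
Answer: $\frac{76090729}{1444} \approx 52694.0$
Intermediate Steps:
$g = - \frac{1}{2}$ ($g = \frac{1}{2} \left(-1\right) = - \frac{1}{2} \approx -0.5$)
$w{\left(y,z \right)} = \frac{7}{2}$ ($w{\left(y,z \right)} = 4 - \frac{1}{2} = \frac{7}{2}$)
$D{\left(V \right)} = 6 + V^{2} + \frac{7 V}{2}$ ($D{\left(V \right)} = \left(V^{2} + \frac{7 V}{2}\right) + 6 = 6 + V^{2} + \frac{7 V}{2}$)
$U{\left(G \right)} = - 9 G$
$W = - \frac{1}{19}$ ($W = \frac{1}{-102 + 83} = \frac{1}{-19} = - \frac{1}{19} \approx -0.052632$)
$\left(W + U{\left(D{\left(3 \right)} \right)}\right)^{2} = \left(- \frac{1}{19} - 9 \left(6 + 3^{2} + \frac{7}{2} \cdot 3\right)\right)^{2} = \left(- \frac{1}{19} - 9 \left(6 + 9 + \frac{21}{2}\right)\right)^{2} = \left(- \frac{1}{19} - \frac{459}{2}\right)^{2} = \left(- \frac{8723}{38}\right)^{2} = \frac{76090729}{1444}$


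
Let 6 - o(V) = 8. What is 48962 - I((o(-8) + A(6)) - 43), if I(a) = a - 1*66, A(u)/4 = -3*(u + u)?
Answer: 49217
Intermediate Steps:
o(V) = -2 (o(V) = 6 - 1*8 = 6 - 8 = -2)
A(u) = -24*u (A(u) = 4*(-3*(u + u)) = 4*(-6*u) = -24*u)
I(a) = -66 + a (I(a) = a - 66 = -66 + a)
48962 - I((o(-8) + A(6)) - 43) = 48962 - (-66 + ((-2 - 24*6) - 43)) = 48962 - (-66 + ((-2 - 144) - 43)) = 48962 - (-66 + (-146 - 43)) = 48962 - (-66 - 189) = 48962 - 1*(-255) = 48962 + 255 = 49217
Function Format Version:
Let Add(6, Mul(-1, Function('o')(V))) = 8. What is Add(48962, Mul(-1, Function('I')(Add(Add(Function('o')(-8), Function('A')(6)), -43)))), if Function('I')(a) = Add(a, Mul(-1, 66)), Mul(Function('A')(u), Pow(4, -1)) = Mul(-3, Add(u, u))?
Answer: 49217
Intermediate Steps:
Function('o')(V) = -2 (Function('o')(V) = Add(6, Mul(-1, 8)) = Add(6, -8) = -2)
Function('A')(u) = Mul(-24, u) (Function('A')(u) = Mul(4, Mul(-3, Add(u, u))) = Mul(4, Mul(-3, Mul(2, u))) = Mul(4, Mul(-6, u)) = Mul(-24, u))
Function('I')(a) = Add(-66, a) (Function('I')(a) = Add(a, -66) = Add(-66, a))
Add(48962, Mul(-1, Function('I')(Add(Add(Function('o')(-8), Function('A')(6)), -43)))) = Add(48962, Mul(-1, Add(-66, Add(Add(-2, Mul(-24, 6)), -43)))) = Add(48962, Mul(-1, Add(-66, Add(Add(-2, -144), -43)))) = Add(48962, Mul(-1, Add(-66, Add(-146, -43)))) = Add(48962, Mul(-1, Add(-66, -189))) = Add(48962, Mul(-1, -255)) = Add(48962, 255) = 49217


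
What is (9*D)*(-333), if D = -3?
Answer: 8991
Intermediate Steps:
(9*D)*(-333) = (9*(-3))*(-333) = -27*(-333) = 8991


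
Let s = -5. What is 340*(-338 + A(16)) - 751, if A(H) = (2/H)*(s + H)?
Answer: -230407/2 ≈ -1.1520e+5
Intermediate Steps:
A(H) = 2*(-5 + H)/H (A(H) = (2/H)*(-5 + H) = 2*(-5 + H)/H)
340*(-338 + A(16)) - 751 = 340*(-338 + (2 - 10/16)) - 751 = 340*(-338 + (2 - 10*1/16)) - 751 = 340*(-338 + (2 - 5/8)) - 751 = 340*(-338 + 11/8) - 751 = 340*(-2693/8) - 751 = -228905/2 - 751 = -230407/2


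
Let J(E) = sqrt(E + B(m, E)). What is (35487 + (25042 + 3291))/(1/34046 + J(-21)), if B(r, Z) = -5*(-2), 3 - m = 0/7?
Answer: 2172815720/12750431277 - 73975684003120*I*sqrt(11)/12750431277 ≈ 0.17041 - 19242.0*I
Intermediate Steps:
m = 3 (m = 3 - 0/7 = 3 - 1*0 = 3 + 0 = 3)
B(r, Z) = 10
J(E) = sqrt(10 + E) (J(E) = sqrt(E + 10) = sqrt(10 + E))
(35487 + (25042 + 3291))/(1/34046 + J(-21)) = (35487 + (25042 + 3291))/(1/34046 + sqrt(10 - 21)) = (35487 + 28333)/(1/34046 + sqrt(-11)) = 63820/(1/34046 + I*sqrt(11))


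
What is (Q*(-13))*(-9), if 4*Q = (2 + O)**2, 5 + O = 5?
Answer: 117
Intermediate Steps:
O = 0 (O = -5 + 5 = 0)
Q = 1 (Q = (2 + 0)**2/4 = (1/4)*2**2 = (1/4)*4 = 1)
(Q*(-13))*(-9) = (1*(-13))*(-9) = -13*(-9) = 117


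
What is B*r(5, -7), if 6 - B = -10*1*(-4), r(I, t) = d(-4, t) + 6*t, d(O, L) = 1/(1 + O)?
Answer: 4318/3 ≈ 1439.3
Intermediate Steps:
r(I, t) = -⅓ + 6*t (r(I, t) = 1/(1 - 4) + 6*t = 1/(-3) + 6*t = -⅓ + 6*t)
B = -34 (B = 6 - (-10*1)*(-4) = 6 - (-10)*(-4) = 6 - 1*40 = 6 - 40 = -34)
B*r(5, -7) = -34*(-⅓ + 6*(-7)) = -34*(-⅓ - 42) = -34*(-127/3) = 4318/3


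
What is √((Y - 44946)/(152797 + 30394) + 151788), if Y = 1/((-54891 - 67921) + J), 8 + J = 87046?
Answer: √6518985404591246965797158/6553474834 ≈ 389.60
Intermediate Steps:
J = 87038 (J = -8 + 87046 = 87038)
Y = -1/35774 (Y = 1/((-54891 - 67921) + 87038) = 1/(-122812 + 87038) = 1/(-35774) = -1/35774 ≈ -2.7953e-5)
√((Y - 44946)/(152797 + 30394) + 151788) = √((-1/35774 - 44946)/(152797 + 30394) + 151788) = √(-1607898205/35774/183191 + 151788) = √(-1607898205/35774*1/183191 + 151788) = √(-1607898205/6553474834 + 151788) = √(994737230204987/6553474834) = √6518985404591246965797158/6553474834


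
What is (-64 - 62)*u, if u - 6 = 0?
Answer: -756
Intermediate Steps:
u = 6 (u = 6 + 0 = 6)
(-64 - 62)*u = (-64 - 62)*6 = -126*6 = -756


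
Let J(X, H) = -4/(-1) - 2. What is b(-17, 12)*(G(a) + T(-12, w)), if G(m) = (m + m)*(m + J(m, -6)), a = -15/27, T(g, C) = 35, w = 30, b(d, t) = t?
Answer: 10820/27 ≈ 400.74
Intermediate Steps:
a = -5/9 (a = -15*1/27 = -5/9 ≈ -0.55556)
J(X, H) = 2 (J(X, H) = -4*(-1) - 2 = 4 - 2 = 2)
G(m) = 2*m*(2 + m) (G(m) = (m + m)*(m + 2) = (2*m)*(2 + m) = 2*m*(2 + m))
b(-17, 12)*(G(a) + T(-12, w)) = 12*(2*(-5/9)*(2 - 5/9) + 35) = 12*(2*(-5/9)*(13/9) + 35) = 12*(-130/81 + 35) = 12*(2705/81) = 10820/27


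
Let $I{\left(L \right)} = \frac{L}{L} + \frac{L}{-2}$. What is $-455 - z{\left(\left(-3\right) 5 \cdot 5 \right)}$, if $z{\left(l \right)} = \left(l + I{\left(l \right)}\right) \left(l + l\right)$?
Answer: $-5930$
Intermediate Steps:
$I{\left(L \right)} = 1 - \frac{L}{2}$ ($I{\left(L \right)} = 1 + L \left(- \frac{1}{2}\right) = 1 - \frac{L}{2}$)
$z{\left(l \right)} = 2 l \left(1 + \frac{l}{2}\right)$ ($z{\left(l \right)} = \left(l - \left(-1 + \frac{l}{2}\right)\right) \left(l + l\right) = \left(1 + \frac{l}{2}\right) 2 l = 2 l \left(1 + \frac{l}{2}\right)$)
$-455 - z{\left(\left(-3\right) 5 \cdot 5 \right)} = -455 - \left(-3\right) 5 \cdot 5 \left(2 + \left(-3\right) 5 \cdot 5\right) = -455 - \left(-15\right) 5 \left(2 - 75\right) = -455 - - 75 \left(2 - 75\right) = -455 - \left(-75\right) \left(-73\right) = -455 - 5475 = -5930$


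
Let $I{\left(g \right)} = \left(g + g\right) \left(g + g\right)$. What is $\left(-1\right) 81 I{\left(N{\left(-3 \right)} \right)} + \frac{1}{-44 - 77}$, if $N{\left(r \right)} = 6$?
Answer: $- \frac{1411345}{121} \approx -11664.0$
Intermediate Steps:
$I{\left(g \right)} = 4 g^{2}$ ($I{\left(g \right)} = 2 g 2 g = 4 g^{2}$)
$\left(-1\right) 81 I{\left(N{\left(-3 \right)} \right)} + \frac{1}{-44 - 77} = \left(-1\right) 81 \cdot 4 \cdot 6^{2} + \frac{1}{-44 - 77} = - 81 \cdot 4 \cdot 36 + \frac{1}{-121} = \left(-81\right) 144 - \frac{1}{121} = -11664 - \frac{1}{121} = - \frac{1411345}{121}$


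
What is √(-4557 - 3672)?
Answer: I*√8229 ≈ 90.714*I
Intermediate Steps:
√(-4557 - 3672) = √(-8229) = I*√8229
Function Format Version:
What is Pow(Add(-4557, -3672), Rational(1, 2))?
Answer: Mul(I, Pow(8229, Rational(1, 2))) ≈ Mul(90.714, I)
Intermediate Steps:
Pow(Add(-4557, -3672), Rational(1, 2)) = Pow(-8229, Rational(1, 2)) = Mul(I, Pow(8229, Rational(1, 2)))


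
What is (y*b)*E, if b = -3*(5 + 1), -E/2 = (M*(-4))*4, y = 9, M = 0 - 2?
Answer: 10368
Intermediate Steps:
M = -2
E = -64 (E = -2*(-2*(-4))*4 = -16*4 = -2*32 = -64)
b = -18 (b = -3*6 = -18)
(y*b)*E = (9*(-18))*(-64) = -162*(-64) = 10368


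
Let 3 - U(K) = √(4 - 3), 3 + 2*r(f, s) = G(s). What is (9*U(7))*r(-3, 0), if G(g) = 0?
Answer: -27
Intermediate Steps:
r(f, s) = -3/2 (r(f, s) = -3/2 + (½)*0 = -3/2 + 0 = -3/2)
U(K) = 2 (U(K) = 3 - √(4 - 3) = 3 - √1 = 3 - 1*1 = 3 - 1 = 2)
(9*U(7))*r(-3, 0) = (9*2)*(-3/2) = 18*(-3/2) = -27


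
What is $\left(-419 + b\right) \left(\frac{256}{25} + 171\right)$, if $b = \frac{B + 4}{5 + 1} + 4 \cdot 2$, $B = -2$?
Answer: $- \frac{5582192}{75} \approx -74429.0$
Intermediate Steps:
$b = \frac{25}{3}$ ($b = \frac{-2 + 4}{5 + 1} + 4 \cdot 2 = \frac{2}{6} + 8 = 2 \cdot \frac{1}{6} + 8 = \frac{1}{3} + 8 = \frac{25}{3} \approx 8.3333$)
$\left(-419 + b\right) \left(\frac{256}{25} + 171\right) = \left(-419 + \frac{25}{3}\right) \left(\frac{256}{25} + 171\right) = - \frac{1232 \left(256 \cdot \frac{1}{25} + 171\right)}{3} = - \frac{1232 \left(\frac{256}{25} + 171\right)}{3} = \left(- \frac{1232}{3}\right) \frac{4531}{25} = - \frac{5582192}{75}$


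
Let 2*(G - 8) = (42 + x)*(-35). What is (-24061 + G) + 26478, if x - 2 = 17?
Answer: 2715/2 ≈ 1357.5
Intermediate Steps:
x = 19 (x = 2 + 17 = 19)
G = -2119/2 (G = 8 + ((42 + 19)*(-35))/2 = 8 + (61*(-35))/2 = 8 + (½)*(-2135) = 8 - 2135/2 = -2119/2 ≈ -1059.5)
(-24061 + G) + 26478 = (-24061 - 2119/2) + 26478 = -50241/2 + 26478 = 2715/2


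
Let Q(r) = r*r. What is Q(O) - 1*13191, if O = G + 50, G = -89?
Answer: -11670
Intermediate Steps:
O = -39 (O = -89 + 50 = -39)
Q(r) = r²
Q(O) - 1*13191 = (-39)² - 1*13191 = 1521 - 13191 = -11670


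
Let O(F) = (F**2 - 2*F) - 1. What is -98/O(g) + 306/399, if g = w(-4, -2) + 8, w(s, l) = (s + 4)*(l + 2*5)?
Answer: -8240/6251 ≈ -1.3182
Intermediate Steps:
w(s, l) = (4 + s)*(10 + l) (w(s, l) = (4 + s)*(l + 10) = (4 + s)*(10 + l))
g = 8 (g = (40 + 4*(-2) + 10*(-4) - 2*(-4)) + 8 = (40 - 8 - 40 + 8) + 8 = 0 + 8 = 8)
O(F) = -1 + F**2 - 2*F
-98/O(g) + 306/399 = -98/(-1 + 8**2 - 2*8) + 306/399 = -98/(-1 + 64 - 16) + 306*(1/399) = -98/47 + 102/133 = -8240/6251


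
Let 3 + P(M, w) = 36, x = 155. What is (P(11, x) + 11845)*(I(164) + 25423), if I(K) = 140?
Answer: 303637314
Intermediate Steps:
P(M, w) = 33 (P(M, w) = -3 + 36 = 33)
(P(11, x) + 11845)*(I(164) + 25423) = (33 + 11845)*(140 + 25423) = 11878*25563 = 303637314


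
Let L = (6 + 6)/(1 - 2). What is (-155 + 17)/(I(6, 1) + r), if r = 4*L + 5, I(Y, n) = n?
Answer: 23/7 ≈ 3.2857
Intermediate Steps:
L = -12 (L = 12/(-1) = 12*(-1) = -12)
r = -43 (r = 4*(-12) + 5 = -48 + 5 = -43)
(-155 + 17)/(I(6, 1) + r) = (-155 + 17)/(1 - 43) = -138/(-42) = -1/42*(-138) = 23/7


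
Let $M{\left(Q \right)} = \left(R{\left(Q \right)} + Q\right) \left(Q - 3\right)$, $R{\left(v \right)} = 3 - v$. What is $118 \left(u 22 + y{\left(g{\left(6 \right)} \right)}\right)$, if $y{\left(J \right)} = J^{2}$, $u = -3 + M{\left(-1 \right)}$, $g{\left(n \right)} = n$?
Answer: $-34692$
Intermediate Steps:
$M{\left(Q \right)} = -9 + 3 Q$ ($M{\left(Q \right)} = \left(\left(3 - Q\right) + Q\right) \left(Q - 3\right) = 3 \left(-3 + Q\right) = -9 + 3 Q$)
$u = -15$ ($u = -3 + \left(-9 + 3 \left(-1\right)\right) = -3 - 12 = -15$)
$118 \left(u 22 + y{\left(g{\left(6 \right)} \right)}\right) = 118 \left(\left(-15\right) 22 + 6^{2}\right) = 118 \left(-330 + 36\right) = 118 \left(-294\right) = -34692$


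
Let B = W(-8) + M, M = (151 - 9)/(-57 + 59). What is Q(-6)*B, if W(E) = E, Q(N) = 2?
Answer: 126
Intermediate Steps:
M = 71 (M = 142/2 = 142*(½) = 71)
B = 63 (B = -8 + 71 = 63)
Q(-6)*B = 2*63 = 126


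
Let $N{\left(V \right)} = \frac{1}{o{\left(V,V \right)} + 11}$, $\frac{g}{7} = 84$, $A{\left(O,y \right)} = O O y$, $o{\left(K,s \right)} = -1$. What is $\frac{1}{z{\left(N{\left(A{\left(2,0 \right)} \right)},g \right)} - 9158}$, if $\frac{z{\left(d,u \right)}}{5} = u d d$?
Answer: $- \frac{5}{45643} \approx -0.00010955$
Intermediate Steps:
$A{\left(O,y \right)} = y O^{2}$
$g = 588$ ($g = 7 \cdot 84 = 588$)
$N{\left(V \right)} = \frac{1}{10}$ ($N{\left(V \right)} = \frac{1}{-1 + 11} = \frac{1}{10}$)
$z{\left(d,u \right)} = 5 u d^{2}$ ($z{\left(d,u \right)} = 5 u d d = 5 d u d = 5 u d^{2}$)
$\frac{1}{z{\left(N{\left(A{\left(2,0 \right)} \right)},g \right)} - 9158} = \frac{1}{5 \cdot 588 \left(\frac{1}{10}\right)^{2} - 9158} = \frac{1}{5 \cdot 588 \cdot \frac{1}{100} - 9158} = \frac{1}{\frac{147}{5} - 9158} = \frac{1}{- \frac{45643}{5}} = - \frac{5}{45643}$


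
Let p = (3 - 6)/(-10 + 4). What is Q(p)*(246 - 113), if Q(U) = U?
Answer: 133/2 ≈ 66.500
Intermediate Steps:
p = 1/2 (p = -3/(-6) = -3*(-1/6) = 1/2 ≈ 0.50000)
Q(p)*(246 - 113) = (246 - 113)/2 = (1/2)*133 = 133/2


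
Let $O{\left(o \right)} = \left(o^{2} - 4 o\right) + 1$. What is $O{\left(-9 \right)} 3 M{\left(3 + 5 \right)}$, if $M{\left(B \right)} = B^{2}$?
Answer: $22656$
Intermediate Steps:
$O{\left(o \right)} = 1 + o^{2} - 4 o$
$O{\left(-9 \right)} 3 M{\left(3 + 5 \right)} = \left(1 + \left(-9\right)^{2} - -36\right) 3 \left(3 + 5\right)^{2} = \left(1 + 81 + 36\right) 3 \cdot 8^{2} = 118 \cdot 3 \cdot 64 = 354 \cdot 64 = 22656$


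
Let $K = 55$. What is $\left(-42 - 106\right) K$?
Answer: $-8140$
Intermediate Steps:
$\left(-42 - 106\right) K = \left(-42 - 106\right) 55 = \left(-148\right) 55 = -8140$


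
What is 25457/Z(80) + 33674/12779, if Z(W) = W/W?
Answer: 325348677/12779 ≈ 25460.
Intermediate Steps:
Z(W) = 1
25457/Z(80) + 33674/12779 = 25457/1 + 33674/12779 = 25457*1 + 33674*(1/12779) = 25457 + 33674/12779 = 325348677/12779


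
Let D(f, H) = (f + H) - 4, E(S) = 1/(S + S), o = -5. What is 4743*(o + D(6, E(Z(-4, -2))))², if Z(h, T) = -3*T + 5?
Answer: 20039175/484 ≈ 41403.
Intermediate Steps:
Z(h, T) = 5 - 3*T
E(S) = 1/(2*S)
D(f, H) = -4 + H + f (D(f, H) = (H + f) - 4 = -4 + H + f)
4743*(o + D(6, E(Z(-4, -2))))² = 4743*(-5 + (-4 + 1/(2*(5 - 3*(-2))) + 6))² = 4743*(-5 + (-4 + 1/(2*(5 + 6)) + 6))² = 4743*(-5 + (-4 + (½)/11 + 6))² = 4743*(-5 + (-4 + (½)*(1/11) + 6))² = 4743*(-5 + (-4 + 1/22 + 6))² = 4743*(-5 + 45/22)² = 4743*(-65/22)² = 4743*(4225/484) = 20039175/484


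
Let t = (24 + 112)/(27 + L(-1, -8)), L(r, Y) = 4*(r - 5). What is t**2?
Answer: 18496/9 ≈ 2055.1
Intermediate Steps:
L(r, Y) = -20 + 4*r (L(r, Y) = 4*(-5 + r) = -20 + 4*r)
t = 136/3 (t = (24 + 112)/(27 + (-20 + 4*(-1))) = 136/(27 + (-20 - 4)) = 136/(27 - 24) = 136/3 ≈ 45.333)
t**2 = (136/3)**2 = 18496/9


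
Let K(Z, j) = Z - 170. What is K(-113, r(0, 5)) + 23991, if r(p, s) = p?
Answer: 23708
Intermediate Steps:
K(Z, j) = -170 + Z
K(-113, r(0, 5)) + 23991 = (-170 - 113) + 23991 = -283 + 23991 = 23708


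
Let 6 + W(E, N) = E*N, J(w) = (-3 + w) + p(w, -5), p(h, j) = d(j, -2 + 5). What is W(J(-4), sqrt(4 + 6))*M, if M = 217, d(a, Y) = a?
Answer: -1302 - 2604*sqrt(10) ≈ -9536.6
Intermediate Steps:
p(h, j) = j
J(w) = -8 + w (J(w) = (-3 + w) - 5 = -8 + w)
W(E, N) = -6 + E*N
W(J(-4), sqrt(4 + 6))*M = (-6 + (-8 - 4)*sqrt(4 + 6))*217 = (-6 - 12*sqrt(10))*217 = -1302 - 2604*sqrt(10)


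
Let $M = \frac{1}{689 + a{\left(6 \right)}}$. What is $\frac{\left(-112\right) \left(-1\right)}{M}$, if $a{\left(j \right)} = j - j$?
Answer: $77168$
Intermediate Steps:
$a{\left(j \right)} = 0$
$M = \frac{1}{689}$ ($M = \frac{1}{689 + 0} = \frac{1}{689} \approx 0.0014514$)
$\frac{\left(-112\right) \left(-1\right)}{M} = \left(-112\right) \left(-1\right) \frac{1}{\frac{1}{689}} = 112 \cdot 689 = 77168$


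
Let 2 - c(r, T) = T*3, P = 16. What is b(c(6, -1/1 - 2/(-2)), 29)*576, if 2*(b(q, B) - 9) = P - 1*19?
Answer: 4320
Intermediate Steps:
c(r, T) = 2 - 3*T (c(r, T) = 2 - T*3 = 2 - 3*T)
b(q, B) = 15/2 (b(q, B) = 9 + (16 - 1*19)/2 = 9 + (16 - 19)/2 = 9 + (½)*(-3) = 9 - 3/2 = 15/2)
b(c(6, -1/1 - 2/(-2)), 29)*576 = (15/2)*576 = 4320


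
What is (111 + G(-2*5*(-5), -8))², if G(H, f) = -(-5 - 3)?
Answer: 14161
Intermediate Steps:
G(H, f) = 8 (G(H, f) = -1*(-8) = 8)
(111 + G(-2*5*(-5), -8))² = (111 + 8)² = 119² = 14161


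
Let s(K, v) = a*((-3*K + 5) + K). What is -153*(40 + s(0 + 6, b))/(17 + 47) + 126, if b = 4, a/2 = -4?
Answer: -207/2 ≈ -103.50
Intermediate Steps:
a = -8 (a = 2*(-4) = -8)
s(K, v) = -40 + 16*K (s(K, v) = -8*((-3*K + 5) + K) = -8*((5 - 3*K) + K) = -8*(5 - 2*K) = -40 + 16*K)
-153*(40 + s(0 + 6, b))/(17 + 47) + 126 = -153*(40 + (-40 + 16*(0 + 6)))/(17 + 47) + 126 = -153*(40 + (-40 + 16*6))/64 + 126 = -153*(40 + (-40 + 96))/64 + 126 = -153*(40 + 56)/64 + 126 = -14688/64 + 126 = -153*3/2 + 126 = -459/2 + 126 = -207/2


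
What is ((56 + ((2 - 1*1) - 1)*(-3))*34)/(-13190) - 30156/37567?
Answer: -234642604/247754365 ≈ -0.94708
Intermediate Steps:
((56 + ((2 - 1*1) - 1)*(-3))*34)/(-13190) - 30156/37567 = ((56 + ((2 - 1) - 1)*(-3))*34)*(-1/13190) - 30156*1/37567 = ((56 + (1 - 1)*(-3))*34)*(-1/13190) - 30156/37567 = ((56 + 0*(-3))*34)*(-1/13190) - 30156/37567 = ((56 + 0)*34)*(-1/13190) - 30156/37567 = (56*34)*(-1/13190) - 30156/37567 = 1904*(-1/13190) - 30156/37567 = -952/6595 - 30156/37567 = -234642604/247754365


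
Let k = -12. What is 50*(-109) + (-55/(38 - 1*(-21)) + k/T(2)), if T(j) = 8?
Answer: -643387/118 ≈ -5452.4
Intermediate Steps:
50*(-109) + (-55/(38 - 1*(-21)) + k/T(2)) = 50*(-109) + (-55/(38 - 1*(-21)) - 12/8) = -5450 + (-55/(38 + 21) - 12*⅛) = -5450 + (-55/59 - 3/2) = -5450 - 287/118 = -643387/118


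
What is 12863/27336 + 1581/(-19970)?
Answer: 106827947/272949960 ≈ 0.39138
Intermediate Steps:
12863/27336 + 1581/(-19970) = 12863*(1/27336) + 1581*(-1/19970) = 12863/27336 - 1581/19970 = 106827947/272949960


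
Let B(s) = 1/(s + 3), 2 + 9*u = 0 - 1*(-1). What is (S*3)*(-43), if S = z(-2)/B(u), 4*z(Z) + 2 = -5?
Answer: 3913/6 ≈ 652.17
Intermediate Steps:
u = -1/9 (u = -2/9 + (0 - 1*(-1))/9 = -2/9 + (0 + 1)/9 = -2/9 + (1/9)*1 = -2/9 + 1/9 = -1/9 ≈ -0.11111)
z(Z) = -7/4 (z(Z) = -1/2 + (1/4)*(-5) = -1/2 - 5/4 = -7/4)
B(s) = 1/(3 + s)
S = -91/18 (S = -7/(4*(1/(3 - 1/9))) = -7/(4*(1/(26/9))) = -7/(4*9/26) = -7/4*26/9 = -91/18 ≈ -5.0556)
(S*3)*(-43) = -91/18*3*(-43) = -91/6*(-43) = 3913/6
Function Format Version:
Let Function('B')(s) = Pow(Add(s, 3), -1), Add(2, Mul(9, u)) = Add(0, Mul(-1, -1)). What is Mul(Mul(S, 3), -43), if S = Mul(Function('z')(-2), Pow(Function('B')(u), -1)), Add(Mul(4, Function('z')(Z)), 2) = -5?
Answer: Rational(3913, 6) ≈ 652.17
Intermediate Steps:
u = Rational(-1, 9) (u = Add(Rational(-2, 9), Mul(Rational(1, 9), Add(0, Mul(-1, -1)))) = Add(Rational(-2, 9), Mul(Rational(1, 9), Add(0, 1))) = Add(Rational(-2, 9), Mul(Rational(1, 9), 1)) = Add(Rational(-2, 9), Rational(1, 9)) = Rational(-1, 9) ≈ -0.11111)
Function('z')(Z) = Rational(-7, 4) (Function('z')(Z) = Add(Rational(-1, 2), Mul(Rational(1, 4), -5)) = Add(Rational(-1, 2), Rational(-5, 4)) = Rational(-7, 4))
Function('B')(s) = Pow(Add(3, s), -1)
S = Rational(-91, 18) (S = Mul(Rational(-7, 4), Pow(Pow(Add(3, Rational(-1, 9)), -1), -1)) = Mul(Rational(-7, 4), Pow(Pow(Rational(26, 9), -1), -1)) = Mul(Rational(-7, 4), Pow(Rational(9, 26), -1)) = Mul(Rational(-7, 4), Rational(26, 9)) = Rational(-91, 18) ≈ -5.0556)
Mul(Mul(S, 3), -43) = Mul(Mul(Rational(-91, 18), 3), -43) = Mul(Rational(-91, 6), -43) = Rational(3913, 6)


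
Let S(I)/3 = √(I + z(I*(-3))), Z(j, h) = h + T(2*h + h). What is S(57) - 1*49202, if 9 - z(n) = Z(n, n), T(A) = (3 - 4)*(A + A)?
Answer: -49202 + 3*I*√789 ≈ -49202.0 + 84.267*I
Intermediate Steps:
T(A) = -2*A
Z(j, h) = -5*h (Z(j, h) = h - 2*(2*h + h) = h - 6*h = -5*h)
z(n) = 9 + 5*n (z(n) = 9 - (-5)*n = 9 + 5*n)
S(I) = 3*√(9 - 14*I) (S(I) = 3*√(I + (9 + 5*(I*(-3)))) = 3*√(I + (9 + 5*(-3*I))) = 3*√(I + (9 - 15*I)) = 3*√(9 - 14*I))
S(57) - 1*49202 = 3*√(9 - 14*57) - 1*49202 = 3*√(9 - 798) - 49202 = 3*√(-789) - 49202 = 3*(I*√789) - 49202 = 3*I*√789 - 49202 = -49202 + 3*I*√789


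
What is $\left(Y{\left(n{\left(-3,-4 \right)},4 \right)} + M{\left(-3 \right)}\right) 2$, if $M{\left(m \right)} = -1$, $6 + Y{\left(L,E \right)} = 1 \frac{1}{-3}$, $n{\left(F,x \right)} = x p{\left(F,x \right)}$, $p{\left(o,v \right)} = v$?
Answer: $- \frac{44}{3} \approx -14.667$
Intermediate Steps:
$n{\left(F,x \right)} = x^{2}$ ($n{\left(F,x \right)} = x x = x^{2}$)
$Y{\left(L,E \right)} = - \frac{19}{3}$ ($Y{\left(L,E \right)} = -6 + 1 \frac{1}{-3} = -6 + 1 \left(- \frac{1}{3}\right) = -6 - \frac{1}{3} = - \frac{19}{3}$)
$\left(Y{\left(n{\left(-3,-4 \right)},4 \right)} + M{\left(-3 \right)}\right) 2 = \left(- \frac{19}{3} - 1\right) 2 = \left(- \frac{22}{3}\right) 2 = - \frac{44}{3}$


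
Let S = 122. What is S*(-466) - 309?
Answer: -57161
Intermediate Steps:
S*(-466) - 309 = 122*(-466) - 309 = -56852 - 309 = -57161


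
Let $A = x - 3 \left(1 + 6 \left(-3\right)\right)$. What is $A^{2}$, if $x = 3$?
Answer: $2916$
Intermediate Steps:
$A = 54$ ($A = 3 - 3 \left(1 + 6 \left(-3\right)\right) = 3 - 3 \left(1 - 18\right) = 3 - -51 = 3 + 51 = 54$)
$A^{2} = 54^{2} = 2916$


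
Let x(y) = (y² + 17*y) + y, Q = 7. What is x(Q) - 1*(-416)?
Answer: 591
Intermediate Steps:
x(y) = y² + 18*y
x(Q) - 1*(-416) = 7*(18 + 7) - 1*(-416) = 7*25 + 416 = 175 + 416 = 591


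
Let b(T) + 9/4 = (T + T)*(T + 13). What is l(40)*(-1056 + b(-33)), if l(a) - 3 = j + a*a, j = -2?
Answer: 1676247/4 ≈ 4.1906e+5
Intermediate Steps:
l(a) = 1 + a² (l(a) = 3 + (-2 + a*a) = 3 + (-2 + a²) = 1 + a²)
b(T) = -9/4 + 2*T*(13 + T) (b(T) = -9/4 + (T + T)*(T + 13) = -9/4 + (2*T)*(13 + T) = -9/4 + 2*T*(13 + T))
l(40)*(-1056 + b(-33)) = (1 + 40²)*(-1056 + (-9/4 + 2*(-33)² + 26*(-33))) = (1 + 1600)*(-1056 + (-9/4 + 2*1089 - 858)) = 1601*(-1056 + (-9/4 + 2178 - 858)) = 1601*(-1056 + 5271/4) = 1601*(1047/4) = 1676247/4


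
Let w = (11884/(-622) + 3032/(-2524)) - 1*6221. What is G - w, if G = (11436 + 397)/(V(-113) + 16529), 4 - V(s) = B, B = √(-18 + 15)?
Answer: 111608481965617747/17880177664724 + 11833*I*√3/273340092 ≈ 6242.0 + 7.4981e-5*I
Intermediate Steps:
B = I*√3 (B = √(-3) = I*√3 ≈ 1.732*I)
V(s) = 4 - I*√3
G = 11833/(16533 - I*√3) (G = (11436 + 397)/((4 - I*√3) + 16529) = 11833/(16533 - I*√3) ≈ 0.71572 + 7.4981e-5*I)
w = -1224800401/196241 (w = (11884*(-1/622) + 3032*(-1/2524)) - 6221 = (-5942/311 - 758/631) - 6221 = -3985140/196241 - 6221 = -1224800401/196241 ≈ -6241.3)
G - w = (65211663/91113364 + 11833*I*√3/273340092) - 1*(-1224800401/196241) = (65211663/91113364 + 11833*I*√3/273340092) + 1224800401/196241 = 111608481965617747/17880177664724 + 11833*I*√3/273340092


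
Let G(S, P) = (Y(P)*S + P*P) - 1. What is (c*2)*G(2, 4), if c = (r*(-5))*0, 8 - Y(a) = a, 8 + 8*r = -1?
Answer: 0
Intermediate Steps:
r = -9/8 (r = -1 + (1/8)*(-1) = -1 - 1/8 = -9/8 ≈ -1.1250)
Y(a) = 8 - a
c = 0 (c = -9/8*(-5)*0 = (45/8)*0 = 0)
G(S, P) = -1 + P**2 + S*(8 - P) (G(S, P) = ((8 - P)*S + P*P) - 1 = (S*(8 - P) + P**2) - 1 = (P**2 + S*(8 - P)) - 1 = -1 + P**2 + S*(8 - P))
(c*2)*G(2, 4) = (0*2)*(-1 + 4**2 - 1*2*(-8 + 4)) = 0*(-1 + 16 - 1*2*(-4)) = 0*(-1 + 16 + 8) = 0*23 = 0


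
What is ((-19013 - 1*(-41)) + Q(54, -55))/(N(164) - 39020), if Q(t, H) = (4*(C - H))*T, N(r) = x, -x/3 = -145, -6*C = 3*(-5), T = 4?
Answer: 18052/38585 ≈ 0.46785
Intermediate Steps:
C = 5/2 (C = -(-5)/2 = -⅙*(-15) = 5/2 ≈ 2.5000)
x = 435 (x = -3*(-145) = 435)
N(r) = 435
Q(t, H) = 40 - 16*H (Q(t, H) = (4*(5/2 - H))*4 = (10 - 4*H)*4 = 40 - 16*H)
((-19013 - 1*(-41)) + Q(54, -55))/(N(164) - 39020) = ((-19013 - 1*(-41)) + (40 - 16*(-55)))/(435 - 39020) = ((-19013 + 41) + (40 + 880))/(-38585) = (-18972 + 920)*(-1/38585) = -18052*(-1/38585) = 18052/38585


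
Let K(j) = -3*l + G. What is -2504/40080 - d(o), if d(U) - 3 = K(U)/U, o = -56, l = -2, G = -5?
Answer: -427099/140280 ≈ -3.0446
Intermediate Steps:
K(j) = 1 (K(j) = -3*(-2) - 5 = 6 - 5 = 1)
d(U) = 3 + 1/U
-2504/40080 - d(o) = -2504/40080 - (3 + 1/(-56)) = -2504*1/40080 - (3 - 1/56) = -313/5010 - 1*167/56 = -313/5010 - 167/56 = -427099/140280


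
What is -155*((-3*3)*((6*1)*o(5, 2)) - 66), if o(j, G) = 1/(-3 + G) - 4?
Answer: -31620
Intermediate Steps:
o(j, G) = -4 + 1/(-3 + G)
-155*((-3*3)*((6*1)*o(5, 2)) - 66) = -155*((-3*3)*((6*1)*((13 - 4*2)/(-3 + 2))) - 66) = -155*(-54*(13 - 8)/(-1) - 66) = -155*(-54*(-1*5) - 66) = -155*(-54*(-5) - 66) = -155*(-9*(-30) - 66) = -155*(270 - 66) = -155*204 = -31620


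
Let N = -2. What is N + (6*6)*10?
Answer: 358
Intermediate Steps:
N + (6*6)*10 = -2 + (6*6)*10 = -2 + 36*10 = -2 + 360 = 358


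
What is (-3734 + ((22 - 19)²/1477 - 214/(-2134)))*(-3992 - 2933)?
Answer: 40749908103200/1575959 ≈ 2.5857e+7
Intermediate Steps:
(-3734 + ((22 - 19)²/1477 - 214/(-2134)))*(-3992 - 2933) = (-3734 + (3²*(1/1477) - 214*(-1/2134)))*(-6925) = (-3734 + (9*(1/1477) + 107/1067))*(-6925) = (-3734 + (9/1477 + 107/1067))*(-6925) = (-3734 + 167642/1575959)*(-6925) = -5884463264/1575959*(-6925) = 40749908103200/1575959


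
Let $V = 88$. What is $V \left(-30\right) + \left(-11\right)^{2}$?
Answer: $-2519$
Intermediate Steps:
$V \left(-30\right) + \left(-11\right)^{2} = 88 \left(-30\right) + \left(-11\right)^{2} = -2640 + 121 = -2519$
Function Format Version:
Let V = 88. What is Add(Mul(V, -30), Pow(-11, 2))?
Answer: -2519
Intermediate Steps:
Add(Mul(V, -30), Pow(-11, 2)) = Add(Mul(88, -30), Pow(-11, 2)) = Add(-2640, 121) = -2519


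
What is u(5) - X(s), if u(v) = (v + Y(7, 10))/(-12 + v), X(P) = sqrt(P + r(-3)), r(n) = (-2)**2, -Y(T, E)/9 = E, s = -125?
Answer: 85/7 - 11*I ≈ 12.143 - 11.0*I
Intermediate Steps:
Y(T, E) = -9*E
r(n) = 4
X(P) = sqrt(4 + P) (X(P) = sqrt(P + 4) = sqrt(4 + P))
u(v) = (-90 + v)/(-12 + v) (u(v) = (v - 9*10)/(-12 + v) = (v - 90)/(-12 + v) = (-90 + v)/(-12 + v))
u(5) - X(s) = (-90 + 5)/(-12 + 5) - sqrt(4 - 125) = -85/(-7) - sqrt(-121) = -1/7*(-85) - 11*I = 85/7 - 11*I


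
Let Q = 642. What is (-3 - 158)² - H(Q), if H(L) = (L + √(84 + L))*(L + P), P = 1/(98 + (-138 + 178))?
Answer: -8883696/23 - 974567*√6/138 ≈ -4.0355e+5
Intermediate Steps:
P = 1/138 (P = 1/(98 + 40) = 1/138 ≈ 0.0072464)
H(L) = (1/138 + L)*(L + √(84 + L)) (H(L) = (L + √(84 + L))*(L + 1/138) = (L + √(84 + L))*(1/138 + L) = (1/138 + L)*(L + √(84 + L)))
(-3 - 158)² - H(Q) = (-3 - 158)² - (642² + (1/138)*642 + √(84 + 642)/138 + 642*√(84 + 642)) = (-161)² - (412164 + 107/23 + √726/138 + 642*√726) = 25921 - (412164 + 107/23 + (11*√6)/138 + 642*(11*√6)) = 25921 - (412164 + 107/23 + 11*√6/138 + 7062*√6) = 25921 - (9479879/23 + 974567*√6/138) = 25921 + (-9479879/23 - 974567*√6/138) = -8883696/23 - 974567*√6/138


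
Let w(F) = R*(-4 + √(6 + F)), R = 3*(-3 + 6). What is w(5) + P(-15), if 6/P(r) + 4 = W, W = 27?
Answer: -822/23 + 9*√11 ≈ -5.8895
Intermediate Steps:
R = 9 (R = 3*3 = 9)
P(r) = 6/23 (P(r) = 6/(-4 + 27) = 6/23)
w(F) = -36 + 9*√(6 + F) (w(F) = 9*(-4 + √(6 + F)) = -36 + 9*√(6 + F))
w(5) + P(-15) = (-36 + 9*√(6 + 5)) + 6/23 = (-36 + 9*√11) + 6/23 = -822/23 + 9*√11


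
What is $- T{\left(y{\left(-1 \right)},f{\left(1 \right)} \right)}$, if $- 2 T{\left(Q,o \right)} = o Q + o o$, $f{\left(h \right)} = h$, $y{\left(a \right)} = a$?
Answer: $0$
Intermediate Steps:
$T{\left(Q,o \right)} = - \frac{o^{2}}{2} - \frac{Q o}{2}$ ($T{\left(Q,o \right)} = - \frac{o Q + o o}{2} = - \frac{Q o + o^{2}}{2} = - \frac{o^{2} + Q o}{2} = - \frac{o^{2}}{2} - \frac{Q o}{2}$)
$- T{\left(y{\left(-1 \right)},f{\left(1 \right)} \right)} = - \frac{\left(-1\right) 1 \left(-1 + 1\right)}{2} = - \frac{\left(-1\right) 1 \cdot 0}{2} = \left(-1\right) 0 = 0$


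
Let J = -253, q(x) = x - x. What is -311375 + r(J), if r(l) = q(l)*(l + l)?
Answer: -311375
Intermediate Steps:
q(x) = 0
r(l) = 0 (r(l) = 0*(l + l) = 0*(2*l) = 0)
-311375 + r(J) = -311375 + 0 = -311375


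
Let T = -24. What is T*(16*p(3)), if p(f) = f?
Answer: -1152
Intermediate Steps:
T*(16*p(3)) = -384*3 = -24*48 = -1152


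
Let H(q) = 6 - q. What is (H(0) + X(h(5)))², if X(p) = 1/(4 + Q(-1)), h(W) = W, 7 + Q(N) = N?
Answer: 529/16 ≈ 33.063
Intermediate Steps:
Q(N) = -7 + N
X(p) = -¼ (X(p) = 1/(4 + (-7 - 1)) = 1/(4 - 8) = 1/(-4) = -¼)
(H(0) + X(h(5)))² = ((6 - 1*0) - ¼)² = ((6 + 0) - ¼)² = (6 - ¼)² = (23/4)² = 529/16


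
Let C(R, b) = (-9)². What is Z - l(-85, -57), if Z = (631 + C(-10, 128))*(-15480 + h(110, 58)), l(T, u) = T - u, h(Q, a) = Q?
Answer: -10943412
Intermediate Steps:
C(R, b) = 81
Z = -10943440 (Z = (631 + 81)*(-15480 + 110) = 712*(-15370) = -10943440)
Z - l(-85, -57) = -10943440 - (-85 - 1*(-57)) = -10943440 - (-85 + 57) = -10943440 - 1*(-28) = -10943440 + 28 = -10943412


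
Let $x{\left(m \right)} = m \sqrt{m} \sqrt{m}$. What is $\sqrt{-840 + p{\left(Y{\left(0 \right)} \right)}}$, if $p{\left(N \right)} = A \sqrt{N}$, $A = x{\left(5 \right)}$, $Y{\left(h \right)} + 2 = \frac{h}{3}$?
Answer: $\sqrt{-840 + 25 i \sqrt{2}} \approx 0.6098 + 28.989 i$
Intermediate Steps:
$x{\left(m \right)} = m^{2}$ ($x{\left(m \right)} = m^{\frac{3}{2}} \sqrt{m} = m^{2}$)
$Y{\left(h \right)} = -2 + \frac{h}{3}$
$A = 25$ ($A = 5^{2} = 25$)
$p{\left(N \right)} = 25 \sqrt{N}$
$\sqrt{-840 + p{\left(Y{\left(0 \right)} \right)}} = \sqrt{-840 + 25 \sqrt{-2 + \frac{1}{3} \cdot 0}} = \sqrt{-840 + 25 \sqrt{-2 + 0}} = \sqrt{-840 + 25 \sqrt{-2}} = \sqrt{-840 + 25 i \sqrt{2}}$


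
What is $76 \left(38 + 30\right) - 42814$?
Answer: $-37646$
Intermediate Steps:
$76 \left(38 + 30\right) - 42814 = 76 \cdot 68 - 42814 = 5168 - 42814 = -37646$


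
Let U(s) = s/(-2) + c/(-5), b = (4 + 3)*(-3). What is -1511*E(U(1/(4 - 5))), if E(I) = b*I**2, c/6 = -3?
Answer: 53339811/100 ≈ 5.3340e+5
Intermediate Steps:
c = -18 (c = 6*(-3) = -18)
b = -21 (b = 7*(-3) = -21)
U(s) = 18/5 - s/2 (U(s) = s/(-2) - 18/(-5) = s*(-1/2) - 18*(-1/5) = -s/2 + 18/5 = 18/5 - s/2)
E(I) = -21*I**2
-1511*E(U(1/(4 - 5))) = -(-31731)*(18/5 - 1/(2*(4 - 5)))**2 = -(-31731)*(18/5 - 1/2/(-1))**2 = -(-31731)*(18/5 - 1/2*(-1))**2 = -(-31731)*(18/5 + 1/2)**2 = -(-31731)*(41/10)**2 = -(-31731)*1681/100 = -1511*(-35301/100) = 53339811/100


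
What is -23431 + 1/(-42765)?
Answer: -1002026716/42765 ≈ -23431.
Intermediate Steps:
-23431 + 1/(-42765) = -23431 - 1/42765 = -1002026716/42765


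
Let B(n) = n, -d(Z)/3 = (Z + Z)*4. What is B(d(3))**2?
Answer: 5184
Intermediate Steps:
d(Z) = -24*Z (d(Z) = -3*(Z + Z)*4 = -3*2*Z*4 = -24*Z)
B(d(3))**2 = (-24*3)**2 = (-72)**2 = 5184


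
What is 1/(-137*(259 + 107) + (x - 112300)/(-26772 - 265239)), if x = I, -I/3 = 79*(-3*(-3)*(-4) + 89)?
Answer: -292011/14641890701 ≈ -1.9944e-5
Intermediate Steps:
I = -12561 (I = -237*(-3*(-3)*(-4) + 89) = -237*(9*(-4) + 89) = -237*(-36 + 89) = -237*53 = -3*4187 = -12561)
x = -12561
1/(-137*(259 + 107) + (x - 112300)/(-26772 - 265239)) = 1/(-137*(259 + 107) + (-12561 - 112300)/(-26772 - 265239)) = 1/(-137*366 - 124861/(-292011)) = 1/(-50142 - 124861*(-1/292011)) = 1/(-50142 + 124861/292011) = 1/(-14641890701/292011) = -292011/14641890701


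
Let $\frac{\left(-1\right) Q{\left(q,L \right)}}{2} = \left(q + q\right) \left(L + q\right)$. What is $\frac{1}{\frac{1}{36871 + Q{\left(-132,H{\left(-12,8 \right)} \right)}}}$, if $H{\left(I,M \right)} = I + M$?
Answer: $-34937$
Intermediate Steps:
$Q{\left(q,L \right)} = - 4 q \left(L + q\right)$ ($Q{\left(q,L \right)} = - 2 \left(q + q\right) \left(L + q\right) = - 2 \cdot 2 q \left(L + q\right) = - 4 q \left(L + q\right)$)
$\frac{1}{\frac{1}{36871 + Q{\left(-132,H{\left(-12,8 \right)} \right)}}} = \frac{1}{\frac{1}{36871 - - 528 \left(\left(-12 + 8\right) - 132\right)}} = \frac{1}{\frac{1}{36871 - - 528 \left(-4 - 132\right)}} = \frac{1}{\frac{1}{36871 - \left(-528\right) \left(-136\right)}} = \frac{1}{\frac{1}{36871 - 71808}} = \frac{1}{\frac{1}{-34937}} = \frac{1}{- \frac{1}{34937}} = -34937$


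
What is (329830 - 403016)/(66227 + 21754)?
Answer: -73186/87981 ≈ -0.83184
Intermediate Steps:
(329830 - 403016)/(66227 + 21754) = -73186/87981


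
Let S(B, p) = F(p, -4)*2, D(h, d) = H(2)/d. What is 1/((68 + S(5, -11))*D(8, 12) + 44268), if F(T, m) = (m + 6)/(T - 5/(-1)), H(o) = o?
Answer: 9/398513 ≈ 2.2584e-5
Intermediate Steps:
D(h, d) = 2/d
F(T, m) = (6 + m)/(5 + T) (F(T, m) = (6 + m)/(T - 5*(-1)) = (6 + m)/(T + 5) = (6 + m)/(5 + T))
S(B, p) = 4/(5 + p) (S(B, p) = ((6 - 4)/(5 + p))*2 = (2/(5 + p))*2 = 4/(5 + p))
1/((68 + S(5, -11))*D(8, 12) + 44268) = 1/((68 + 4/(5 - 11))*(2/12) + 44268) = 1/((68 + 4/(-6))*(2*(1/12)) + 44268) = 1/((68 + 4*(-1/6))*(1/6) + 44268) = 1/((68 - 2/3)*(1/6) + 44268) = 1/((202/3)*(1/6) + 44268) = 1/(101/9 + 44268) = 1/(398513/9) = 9/398513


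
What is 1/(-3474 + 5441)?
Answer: 1/1967 ≈ 0.00050839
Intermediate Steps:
1/(-3474 + 5441) = 1/1967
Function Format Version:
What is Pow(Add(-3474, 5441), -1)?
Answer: Rational(1, 1967) ≈ 0.00050839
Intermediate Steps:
Pow(Add(-3474, 5441), -1) = Pow(1967, -1) = Rational(1, 1967)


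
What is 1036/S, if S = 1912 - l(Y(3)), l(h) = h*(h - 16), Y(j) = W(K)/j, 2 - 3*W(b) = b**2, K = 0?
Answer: 20979/38789 ≈ 0.54085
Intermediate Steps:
W(b) = 2/3 - b**2/3
Y(j) = 2/(3*j) (Y(j) = (2/3 - 1/3*0**2)/j = (2/3 - 1/3*0)/j = (2/3 + 0)/j = 2/(3*j))
l(h) = h*(-16 + h)
S = 155156/81 (S = 1912 - (2/3)/3*(-16 + (2/3)/3) = 1912 - (2/3)*(1/3)*(-16 + (2/3)*(1/3)) = 1912 - 2*(-16 + 2/9)/9 = 1912 - 2*(-142)/(9*9) = 1912 - 1*(-284/81) = 1912 + 284/81 = 155156/81 ≈ 1915.5)
1036/S = 1036/(155156/81) = 1036*(81/155156) = 20979/38789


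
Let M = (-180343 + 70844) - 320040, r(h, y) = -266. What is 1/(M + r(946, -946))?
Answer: -1/429805 ≈ -2.3266e-6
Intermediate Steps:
M = -429539 (M = -109499 - 320040 = -429539)
1/(M + r(946, -946)) = 1/(-429539 - 266) = 1/(-429805) = -1/429805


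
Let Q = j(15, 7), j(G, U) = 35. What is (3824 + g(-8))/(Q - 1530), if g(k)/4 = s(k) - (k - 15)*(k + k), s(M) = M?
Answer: -464/299 ≈ -1.5518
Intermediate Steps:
Q = 35
g(k) = 4*k - 8*k*(-15 + k) (g(k) = 4*(k - (k - 15)*(k + k)) = 4*(k - (-15 + k)*2*k) = 4*(k - 2*k*(-15 + k)) = 4*k - 8*k*(-15 + k))
(3824 + g(-8))/(Q - 1530) = (3824 + 4*(-8)*(31 - 2*(-8)))/(35 - 1530) = (3824 + 4*(-8)*(31 + 16))/(-1495) = (3824 + 4*(-8)*47)*(-1/1495) = (3824 - 1504)*(-1/1495) = 2320*(-1/1495) = -464/299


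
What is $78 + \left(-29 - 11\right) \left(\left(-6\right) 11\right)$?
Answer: $2718$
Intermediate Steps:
$78 + \left(-29 - 11\right) \left(\left(-6\right) 11\right) = 78 - -2640 = 78 + 2640 = 2718$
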